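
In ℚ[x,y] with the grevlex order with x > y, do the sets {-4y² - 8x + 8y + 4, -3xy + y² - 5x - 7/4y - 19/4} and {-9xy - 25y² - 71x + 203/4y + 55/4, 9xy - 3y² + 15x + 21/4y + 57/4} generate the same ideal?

For a fixed monomial order, each ideal has a unique reduced Gröbner basis; comparing bases decides equality.
Buchberger on the first generating set:
f_1 = -4y² - 8x + 8y + 4, LT = y².
f_2 = -3xy + y² - 5x - 7/4y - 19/4, LT = xy.

S(f_1,f_2): lcm = xy². S = ⅓y³ + 2x² - 11/3xy - 7/12y² - x - 19/12y.
  leading term y³: subtract (-1/12y)·f_1 from ⅓y³ + 2x² - 11/3xy - 7/12y² - x - 19/12y → 2x² - 13/3xy + 1/12y² - x - 5/4y
  leading term x²: no divisor's leading term divides it; move 2x² to the remainder.
  leading term xy: subtract (13/9)·f_2 from -13/3xy + 1/12y² - x - 5/4y → -49/36y² + 56/9x + 23/18y + 247/36
  leading term y²: subtract (49/144)·f_1 from -49/36y² + 56/9x + 23/18y + 247/36 → 161/18x - 13/9y + 11/2
  leading term x: no divisor's leading term divides it; move 161/18x to the remainder.
  leading term y: no divisor's leading term divides it; move -13/9y to the remainder.
  leading term 1: no divisor's leading term divides it; move 11/2 to the remainder.
  remainder 2x² + 161/18x - 13/9y + 11/2 ≠ 0; add g_3 = 2x² + 161/18x - 13/9y + 11/2 to the basis.

The other S-polynomials (S(f_1,g_3), S(f_2,g_3)) all reduce to 0 modulo the current basis, so we have a Gröbner basis.
Inter-reduce: drop elements whose leading term is divisible by another's, tail-reduce, and make monic.
Reduced Gröbner basis: {x² + 161/36x - 13/18y + 11/4, xy + 7/3x - 1/12y + 5/4, y² + 2x - 2y - 1}.

Buchberger on the second generating set:
h_1 = -9xy - 25y² - 71x + 203/4y + 55/4, LT = xy.
h_2 = 9xy - 3y² + 15x + 21/4y + 57/4, LT = xy.

S(h_1,h_2): lcm = xy. S = 28/9y² + 56/9x - 56/9y - 28/9.
  leading term y²: no divisor's leading term divides it; move 28/9y² to the remainder.
  leading term x: no divisor's leading term divides it; move 56/9x to the remainder.
  leading term y: no divisor's leading term divides it; move -56/9y to the remainder.
  leading term 1: no divisor's leading term divides it; move -28/9 to the remainder.
  remainder 28/9y² + 56/9x - 56/9y - 28/9 ≠ 0; add k_3 = 28/9y² + 56/9x - 56/9y - 28/9 to the basis.

S(h_1,k_3): lcm = xy². S = 25/9y³ - 2x² + 89/9xy - 203/36y² + x - 55/36y.
  leading term y³: subtract (25/28y)·k_3 from 25/9y³ - 2x² + 89/9xy - 203/36y² + x - 55/36y → -2x² + 13/3xy - 1/12y² + x + 5/4y
  leading term x²: no divisor's leading term divides it; move -2x² to the remainder.
  leading term xy: subtract (-13/27)·h_1 from 13/3xy - 1/12y² + x + 5/4y → -1309/108y² - 896/27x + 1387/54y + 715/108
  leading term y²: subtract (-187/48)·k_3 from -1309/108y² - 896/27x + 1387/54y + 715/108 → -161/18x + 13/9y - 11/2
  leading term x: no divisor's leading term divides it; move -161/18x to the remainder.
  leading term y: no divisor's leading term divides it; move 13/9y to the remainder.
  leading term 1: no divisor's leading term divides it; move -11/2 to the remainder.
  remainder -2x² - 161/18x + 13/9y - 11/2 ≠ 0; add k_4 = -2x² - 161/18x + 13/9y - 11/2 to the basis.

The other S-polynomials (S(h_2,k_3), S(h_1,k_4), S(h_2,k_4), S(k_3,k_4)) all reduce to 0 modulo the current basis, so we have a Gröbner basis.
Inter-reduce: drop elements whose leading term is divisible by another's, tail-reduce, and make monic.
Reduced Gröbner basis: {x² + 161/36x - 13/18y + 11/4, xy + 7/3x - 1/12y + 5/4, y² + 2x - 2y - 1}.

Same reduced basis, so the two generating sets span the same ideal.
The choice of monomial ordering does not affect the verdict — as long as both bases are computed under the same ordering, their equality decides ideal equality.

Yes, the ideals are equal.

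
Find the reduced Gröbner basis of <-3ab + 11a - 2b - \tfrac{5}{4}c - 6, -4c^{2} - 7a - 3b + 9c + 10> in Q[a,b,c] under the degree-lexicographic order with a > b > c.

f_1 = -3ab + 11a - 2b - \tfrac{5}{4}c - 6, LT = ab.
f_2 = -4c^{2} - 7a - 3b + 9c + 10, LT = c^{2}.

The S-polynomials (S(f_1,f_2)) all reduce to 0 modulo the current basis, so we have a Gröbner basis.

G = {ab - \tfrac{11}{3}a + \tfrac{2}{3}b + \tfrac{5}{12}c + 2, c^{2} + \tfrac{7}{4}a + \tfrac{3}{4}b - \tfrac{9}{4}c - \tfrac{5}{2}}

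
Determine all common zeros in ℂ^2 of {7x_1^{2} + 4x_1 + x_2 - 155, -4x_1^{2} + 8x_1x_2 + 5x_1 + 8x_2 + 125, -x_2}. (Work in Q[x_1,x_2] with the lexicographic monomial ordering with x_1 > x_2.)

Compute a lex Gröbner basis by Buchberger's algorithm.
f_1 = 7x_1^{2} + 4x_1 + x_2 - 155, LT = x_1^{2}.
f_2 = -4x_1^{2} + 8x_1x_2 + 5x_1 + 8x_2 + 125, LT = x_1^{2}.
f_3 = -x_2, LT = x_2.

S(f_1,f_2): lcm = x_1^{2}. S = 2x_1x_2 + \tfrac{51}{28}x_1 + \tfrac{15}{7}x_2 + \tfrac{255}{28}.
  reduce S modulo (f_1, f_2, f_3):
  remainder \tfrac{51}{28}x_1 + \tfrac{255}{28} ≠ 0; add h_4 = \tfrac{51}{28}x_1 + \tfrac{255}{28} to the basis.

The other S-polynomials (S(f_1,f_3), S(f_2,f_3), S(f_1,h_4), S(f_2,h_4), S(f_3,h_4)) all reduce to 0 modulo the current basis, so we have a Gröbner basis.
Inter-reduce: drop elements whose leading term is divisible by another's, tail-reduce, and make monic.
Reduced Gröbner basis: {x_1 + 5, x_2}.

A lex Gröbner basis eliminates variables successively. Here x_2 depends only on x_2, with roots {0}; lifting each root through the earlier basis elements recovers the full solutions.
  x_2 = 0: the earlier basis element becomes x_1 + 5 = 0, giving x_1 = -5 — point (-5, 0).

{(-5, 0)}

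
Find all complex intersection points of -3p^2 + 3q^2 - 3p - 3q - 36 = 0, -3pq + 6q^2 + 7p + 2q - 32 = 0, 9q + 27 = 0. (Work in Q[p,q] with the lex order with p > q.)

Compute a lex Gröbner basis by Buchberger's algorithm.
f_1 = -3p^2 - 3p + 3q^2 - 3q - 36, LT = p^2.
f_2 = -3pq + 7p + 6q^2 + 2q - 32, LT = pq.
f_3 = 9q + 27, LT = q.

S(f_1,f_2): lcm = p^2q. S = 7/3p^2 + 2pq^2 + 5/3pq - 32/3p - q^3 + q^2 + 12q.
  reduce S modulo (f_1, f_2, f_3):
  remainder 16/9p + 16/9 ≠ 0; add h_4 = 16/9p + 16/9 to the basis.

The other S-polynomials (S(f_1,f_3), S(f_2,f_3), S(f_1,h_4), S(f_2,h_4), S(f_3,h_4)) all reduce to 0 modulo the current basis, so we have a Gröbner basis.
Inter-reduce: drop elements whose leading term is divisible by another's, tail-reduce, and make monic.
Reduced Gröbner basis: {p + 1, q + 3}.

A lex Gröbner basis eliminates variables successively. Here q + 3 depends only on q, with roots {-3}; lifting each root through the earlier basis elements recovers the full solutions.
  q = -3: the earlier basis element becomes p + 1 = 0, giving p = -1 — point (-1, -3).

{(-1, -3)}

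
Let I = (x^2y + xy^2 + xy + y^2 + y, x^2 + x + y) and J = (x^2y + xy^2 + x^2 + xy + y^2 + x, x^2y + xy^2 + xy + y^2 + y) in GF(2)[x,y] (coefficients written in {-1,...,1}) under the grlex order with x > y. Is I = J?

Yes, the ideals are equal.

Equality of ideals is decidable: compute both reduced Gröbner bases (unique for the ordering) and check whether they agree.
Buchberger on the first generating set:
f_1 = x^2y + xy^2 + xy + y^2 + y, LT = x^2y.
f_2 = x^2 + x + y, LT = x^2.

S(f_1,f_2): lcm = x^2y. S = xy^2 + y.
  leading term xy^2: no divisor's leading term divides it; move xy^2 to the remainder.
  leading term y: no divisor's leading term divides it; move y to the remainder.
  remainder xy^2 + y ≠ 0; add g_3 = xy^2 + y to the basis.

S(f_1,g_3): lcm = x^2y^2. S = xy^3 + xy^2 + y^3 + xy + y^2.
  leading term xy^3: subtract (y)·g_3 from xy^3 + xy^2 + y^3 + xy + y^2 → xy^2 + y^3 + xy
  leading term xy^2: subtract (1)·g_3 from xy^2 + y^3 + xy → y^3 + xy + y
  leading term y^3: no divisor's leading term divides it; move y^3 to the remainder.
  leading term xy: no divisor's leading term divides it; move xy to the remainder.
  leading term y: no divisor's leading term divides it; move y to the remainder.
  remainder y^3 + xy + y ≠ 0; add g_4 = y^3 + xy + y to the basis.

S(f_2,g_3): lcm = x^2y^2. S = xy^2 + y^3 + xy.
  leading term xy^2: subtract (1)·g_3 from xy^2 + y^3 + xy → y^3 + xy + y
  leading term y^3: subtract (1)·g_4 from y^3 + xy + y → 0
  remainder 0.

S(f_1,g_4): lcm = x^2y^3. S = xy^4 + x^3y + xy^3 + y^4 + x^2y + y^3.
  leading term xy^4: subtract (y^2)·g_3 from xy^4 + x^3y + xy^3 + y^4 + x^2y + y^3 → x^3y + xy^3 + y^4 + x^2y
  leading term x^3y: subtract (x)·f_1 from x^3y + xy^3 + y^4 + x^2y → x^2y^2 + xy^3 + y^4 + xy^2 + xy
  leading term x^2y^2: subtract (y)·f_1 from x^2y^2 + xy^3 + y^4 + xy^2 + xy → y^4 + y^3 + xy + y^2
  leading term y^4: subtract (y)·g_4 from y^4 + y^3 + xy + y^2 → xy^2 + y^3 + xy
  leading term xy^2: subtract (1)·g_3 from xy^2 + y^3 + xy → y^3 + xy + y
  leading term y^3: subtract (1)·g_4 from y^3 + xy + y → 0
  remainder 0.

S(f_2,g_4): leading monomials are coprime, so the S-polynomial reduces to 0 (Buchberger's first criterion).
S(g_3,g_4): lcm = xy^3. S = x^2y + xy + y^2.
  leading term x^2y: subtract (1)·f_1 from x^2y + xy + y^2 → xy^2 + y
  leading term xy^2: subtract (1)·g_3 from xy^2 + y → 0
  remainder 0.

Every S-polynomial of the final basis reduces to 0, so we have a Gröbner basis.
Inter-reduce: drop elements whose leading term is divisible by another's, tail-reduce, and make monic.
Reduced Gröbner basis: {xy^2 + y, y^3 + xy + y, x^2 + x + y}.

Buchberger on the second generating set:
h_1 = x^2y + xy^2 + x^2 + xy + y^2 + x, LT = x^2y.
h_2 = x^2y + xy^2 + xy + y^2 + y, LT = x^2y.

S(h_1,h_2): lcm = x^2y. S = x^2 + x + y.
  leading term x^2: no divisor's leading term divides it; move x^2 to the remainder.
  leading term x: no divisor's leading term divides it; move x to the remainder.
  leading term y: no divisor's leading term divides it; move y to the remainder.
  remainder x^2 + x + y ≠ 0; add k_3 = x^2 + x + y to the basis.

S(h_1,k_3): lcm = x^2y. S = xy^2 + x^2 + x.
  leading term xy^2: no divisor's leading term divides it; move xy^2 to the remainder.
  leading term x^2: subtract (1)·k_3 from x^2 + x → y
  leading term y: no divisor's leading term divides it; move y to the remainder.
  remainder xy^2 + y ≠ 0; add k_4 = xy^2 + y to the basis.

S(h_2,k_3): lcm = x^2y. S = xy^2 + y.
  leading term xy^2: subtract (1)·k_4 from xy^2 + y → 0
  remainder 0.

S(h_1,k_4): lcm = x^2y^2. S = xy^3 + x^2y + xy^2 + y^3.
  leading term xy^3: subtract (y)·k_4 from xy^3 + x^2y + xy^2 + y^3 → x^2y + xy^2 + y^3 + y^2
  leading term x^2y: subtract (1)·h_1 from x^2y + xy^2 + y^3 + y^2 → y^3 + x^2 + xy + x
  leading term y^3: no divisor's leading term divides it; move y^3 to the remainder.
  leading term x^2: subtract (1)·k_3 from x^2 + xy + x → xy + y
  leading term xy: no divisor's leading term divides it; move xy to the remainder.
  leading term y: no divisor's leading term divides it; move y to the remainder.
  remainder y^3 + xy + y ≠ 0; add k_5 = y^3 + xy + y to the basis.

S(h_2,k_4): lcm = x^2y^2. S = xy^3 + xy^2 + y^3 + xy + y^2.
  leading term xy^3: subtract (y)·k_4 from xy^3 + xy^2 + y^3 + xy + y^2 → xy^2 + y^3 + xy
  leading term xy^2: subtract (1)·k_4 from xy^2 + y^3 + xy → y^3 + xy + y
  leading term y^3: subtract (1)·k_5 from y^3 + xy + y → 0
  remainder 0.

S(k_3,k_4): lcm = x^2y^2. S = xy^2 + y^3 + xy.
  leading term xy^2: subtract (1)·k_4 from xy^2 + y^3 + xy → y^3 + xy + y
  leading term y^3: subtract (1)·k_5 from y^3 + xy + y → 0
  remainder 0.

S(h_1,k_5): lcm = x^2y^3. S = xy^4 + x^3y + x^2y^2 + xy^3 + y^4 + x^2y + xy^2.
  leading term xy^4: subtract (y^2)·k_4 from xy^4 + x^3y + x^2y^2 + xy^3 + y^4 + x^2y + xy^2 → x^3y + x^2y^2 + xy^3 + y^4 + x^2y + xy^2 + y^3
  leading term x^3y: subtract (x)·h_1 from x^3y + x^2y^2 + xy^3 + y^4 + x^2y + xy^2 + y^3 → xy^3 + y^4 + x^3 + y^3 + x^2
  leading term xy^3: subtract (y)·k_4 from xy^3 + y^4 + x^3 + y^3 + x^2 → y^4 + x^3 + y^3 + x^2 + y^2
  leading term y^4: subtract (y)·k_5 from y^4 + x^3 + y^3 + x^2 + y^2 → x^3 + xy^2 + y^3 + x^2
  leading term x^3: subtract (x)·k_3 from x^3 + xy^2 + y^3 + x^2 → xy^2 + y^3 + xy
  leading term xy^2: subtract (1)·k_4 from xy^2 + y^3 + xy → y^3 + xy + y
  leading term y^3: subtract (1)·k_5 from y^3 + xy + y → 0
  remainder 0.

S(h_2,k_5): lcm = x^2y^3. S = xy^4 + x^3y + xy^3 + y^4 + x^2y + y^3.
  leading term xy^4: subtract (y^2)·k_4 from xy^4 + x^3y + xy^3 + y^4 + x^2y + y^3 → x^3y + xy^3 + y^4 + x^2y
  leading term x^3y: subtract (x)·h_1 from x^3y + xy^3 + y^4 + x^2y → x^2y^2 + xy^3 + y^4 + x^3 + xy^2 + x^2
  leading term x^2y^2: subtract (y)·h_1 from x^2y^2 + xy^3 + y^4 + x^3 + xy^2 + x^2 → y^4 + x^3 + x^2y + y^3 + x^2 + xy
  leading term y^4: subtract (y)·k_5 from y^4 + x^3 + x^2y + y^3 + x^2 + xy → x^3 + x^2y + xy^2 + y^3 + x^2 + xy + y^2
  leading term x^3: subtract (x)·k_3 from x^3 + x^2y + xy^2 + y^3 + x^2 + xy + y^2 → x^2y + xy^2 + y^3 + y^2
  leading term x^2y: subtract (1)·h_1 from x^2y + xy^2 + y^3 + y^2 → y^3 + x^2 + xy + x
  leading term y^3: subtract (1)·k_5 from y^3 + x^2 + xy + x → x^2 + x + y
  leading term x^2: subtract (1)·k_3 from x^2 + x + y → 0
  remainder 0.

S(k_3,k_5): leading monomials are coprime, so the S-polynomial reduces to 0 (Buchberger's first criterion).
S(k_4,k_5): lcm = xy^3. S = x^2y + xy + y^2.
  leading term x^2y: subtract (1)·h_1 from x^2y + xy + y^2 → xy^2 + x^2 + x
  leading term xy^2: subtract (1)·k_4 from xy^2 + x^2 + x → x^2 + x + y
  leading term x^2: subtract (1)·k_3 from x^2 + x + y → 0
  remainder 0.

Every S-polynomial of the final basis reduces to 0, so we have a Gröbner basis.
Inter-reduce: drop elements whose leading term is divisible by another's, tail-reduce, and make monic.
Reduced Gröbner basis: {xy^2 + y, y^3 + xy + y, x^2 + x + y}.

These coincide, so the ideals are equal.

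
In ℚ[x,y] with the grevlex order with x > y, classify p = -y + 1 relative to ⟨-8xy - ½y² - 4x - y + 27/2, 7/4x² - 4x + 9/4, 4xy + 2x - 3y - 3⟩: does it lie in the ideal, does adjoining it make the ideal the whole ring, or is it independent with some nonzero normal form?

-y + 1 lies in I (it reduces to 0).

First compute the reduced Gröbner basis of I by Buchberger's algorithm.
f_1 = -8xy - ½y² - 4x - y + 27/2, LT = xy.
f_2 = 7/4x² - 4x + 9/4, LT = x².
f_3 = 4xy + 2x - 3y - 3, LT = xy.

S(f_1,f_2): lcm = x²y. S = 1/16xy² + ½x² + 135/56xy - 27/16x - 9/7y.
  reduce S modulo (f_1, f_2, f_3):
  remainder -1/256y³ - 561/3584y² - 111/64x - 331/224y + 12087/3584 ≠ 0; add h_4 = -1/256y³ - 561/3584y² - 111/64x - 331/224y + 12087/3584 to the basis.

S(f_1,f_3): lcm = xy. S = 1/16y² + ⅞y - 15/16.
  reduce S modulo (f_1, f_2, f_3, h_4):
  remainder 1/16y² + ⅞y - 15/16 ≠ 0; add h_5 = 1/16y² + ⅞y - 15/16 to the basis.

S(f_2,f_3): lcm = x²y. S = -½x² - 43/28xy + ¾x + 9/7y.
  reduce S modulo (f_1, f_2, f_3, h_4, h_5):
  remainder ⅜x + 15/112y - 57/112 ≠ 0; add h_6 = ⅜x + 15/112y - 57/112 to the basis.

S(f_3,h_4): lcm = xy³. S = -277/7xy² - ¾y³ - 444x² - 2648/7xy - ¾y² + 12087/14x.
  reduce S modulo (f_1, f_2, f_3, h_4, h_5, h_6):
  remainder 9006/49y - 9006/49 ≠ 0; add h_7 = 9006/49y - 9006/49 to the basis.

The other S-polynomials (S(f_1,h_4), S(f_2,h_4), S(f_1,h_5), S(f_2,h_5), S(f_3,h_5), S(h_4,h_5), S(f_1,h_6), S(f_2,h_6), S(f_3,h_6), S(h_4,h_6), S(h_5,h_6), S(f_1,h_7), S(f_2,h_7), S(f_3,h_7), S(h_4,h_7), S(h_5,h_7), S(h_6,h_7)) all reduce to 0 modulo the current basis, so we have a Gröbner basis.
Inter-reduce: drop elements whose leading term is divisible by another's, tail-reduce, and make monic.
Reduced Gröbner basis: {x - 1, y - 1}.
Label its elements g_1 = x - 1, g_2 = y - 1.

Reduce p = -y + 1 modulo G:
  leading term y: subtract (-1)·g_2 from -y + 1 → 0
  normal form = 0.
Since the normal form is 0, p ∈ I.

Ideal membership is decidable via reduction modulo a Gröbner basis.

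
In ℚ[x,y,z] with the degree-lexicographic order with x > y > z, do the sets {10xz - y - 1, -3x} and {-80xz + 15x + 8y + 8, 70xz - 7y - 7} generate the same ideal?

Yes, the ideals are equal.

For a fixed monomial order, each ideal has a unique reduced Gröbner basis; comparing bases decides equality.
Buchberger on the first generating set:
f_1 = 10xz - y - 1, LT = xz.
f_2 = -3x, LT = x.

S(f_1,f_2): lcm = xz. S = -1/10y - 1/10.
  leading term y: no divisor's leading term divides it; move -1/10y to the remainder.
  leading term 1: no divisor's leading term divides it; move -1/10 to the remainder.
  remainder -1/10y - 1/10 ≠ 0; add g_3 = -1/10y - 1/10 to the basis.

The other S-polynomials (S(f_1,g_3), S(f_2,g_3)) all reduce to 0 modulo the current basis, so we have a Gröbner basis.
Inter-reduce: drop elements whose leading term is divisible by another's, tail-reduce, and make monic.
Reduced Gröbner basis: {x, y + 1}.

Buchberger on the second generating set:
h_1 = -80xz + 15x + 8y + 8, LT = xz.
h_2 = 70xz - 7y - 7, LT = xz.

S(h_1,h_2): lcm = xz. S = -3/16x.
  leading term x: no divisor's leading term divides it; move -3/16x to the remainder.
  remainder -3/16x ≠ 0; add k_3 = -3/16x to the basis.

S(h_1,k_3): lcm = xz. S = -3/16x - 1/10y - 1/10.
  leading term x: subtract (1)·k_3 from -3/16x - 1/10y - 1/10 → -1/10y - 1/10
  leading term y: no divisor's leading term divides it; move -1/10y to the remainder.
  leading term 1: no divisor's leading term divides it; move -1/10 to the remainder.
  remainder -1/10y - 1/10 ≠ 0; add k_4 = -1/10y - 1/10 to the basis.

The other S-polynomials (S(h_2,k_3), S(h_1,k_4), S(h_2,k_4), S(k_3,k_4)) all reduce to 0 modulo the current basis, so we have a Gröbner basis.
Inter-reduce: drop elements whose leading term is divisible by another's, tail-reduce, and make monic.
Reduced Gröbner basis: {x, y + 1}.

The two bases agree; hence the ideals are identical.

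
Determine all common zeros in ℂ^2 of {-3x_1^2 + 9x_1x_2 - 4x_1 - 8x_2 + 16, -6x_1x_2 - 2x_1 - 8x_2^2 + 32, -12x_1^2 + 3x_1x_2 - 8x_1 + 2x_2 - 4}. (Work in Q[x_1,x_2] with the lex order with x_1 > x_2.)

{(0, 2)}

Compute a lex Gröbner basis by Buchberger's algorithm.
f_1 = -3x_1^2 + 9x_1x_2 - 4x_1 - 8x_2 + 16, LT = x_1^2.
f_2 = -6x_1x_2 - 2x_1 - 8x_2^2 + 32, LT = x_1x_2.
f_3 = -12x_1^2 + 3x_1x_2 - 8x_1 + 2x_2 - 4, LT = x_1^2.

S(f_1,f_2): lcm = x_1^2x_2. S = -1/3x_1^2 - 13/3x_1x_2^2 + 4/3x_1x_2 + 16/3x_1 + 8/3x_2^2 - 16/3x_2.
  leading term x_1^2: subtract (1/9)·f_1 from -1/3x_1^2 - 13/3x_1x_2^2 + 4/3x_1x_2 + 16/3x_1 + 8/3x_2^2 - 16/3x_2 → -13/3x_1x_2^2 + 1/3x_1x_2 + 52/9x_1 + 8/3x_2^2 - 40/9x_2 - 16/9
  leading term x_1x_2^2: subtract (13/18x_2)·f_2 from -13/3x_1x_2^2 + 1/3x_1x_2 + 52/9x_1 + 8/3x_2^2 - 40/9x_2 - 16/9 → 16/9x_1x_2 + 52/9x_1 + 52/9x_2^3 + 8/3x_2^2 - 248/9x_2 - 16/9
  leading term x_1x_2: subtract (-8/27)·f_2 from 16/9x_1x_2 + 52/9x_1 + 52/9x_2^3 + 8/3x_2^2 - 248/9x_2 - 16/9 → 140/27x_1 + 52/9x_2^3 + 8/27x_2^2 - 248/9x_2 + 208/27
  leading term x_1: no divisor's leading term divides it; move 140/27x_1 to the remainder.
  leading term x_2^3: no divisor's leading term divides it; move 52/9x_2^3 to the remainder.
  leading term x_2^2: no divisor's leading term divides it; move 8/27x_2^2 to the remainder.
  leading term x_2: no divisor's leading term divides it; move -248/9x_2 to the remainder.
  leading term 1: no divisor's leading term divides it; move 208/27 to the remainder.
  remainder 140/27x_1 + 52/9x_2^3 + 8/27x_2^2 - 248/9x_2 + 208/27 ≠ 0; add h_4 = 140/27x_1 + 52/9x_2^3 + 8/27x_2^2 - 248/9x_2 + 208/27 to the basis.

S(f_1,f_3): lcm = x_1^2. S = -11/4x_1x_2 + 2/3x_1 + 17/6x_2 - 17/3.
  leading term x_1x_2: subtract (11/24)·f_2 from -11/4x_1x_2 + 2/3x_1 + 17/6x_2 - 17/3 → 19/12x_1 + 11/3x_2^2 + 17/6x_2 - 61/3
  leading term x_1: subtract (171/560)·h_4 from 19/12x_1 + 11/3x_2^2 + 17/6x_2 - 61/3 → -247/140x_2^3 + 751/210x_2^2 + 1181/105x_2 - 794/35
  leading term x_2^3: no divisor's leading term divides it; move -247/140x_2^3 to the remainder.
  leading term x_2^2: no divisor's leading term divides it; move 751/210x_2^2 to the remainder.
  leading term x_2: no divisor's leading term divides it; move 1181/105x_2 to the remainder.
  leading term 1: no divisor's leading term divides it; move -794/35 to the remainder.
  remainder -247/140x_2^3 + 751/210x_2^2 + 1181/105x_2 - 794/35 ≠ 0; add h_5 = -247/140x_2^3 + 751/210x_2^2 + 1181/105x_2 - 794/35 to the basis.

S(f_2,f_3): lcm = x_1^2x_2. S = 1/3x_1^2 + 19/12x_1x_2^2 - 2/3x_1x_2 - 16/3x_1 + 1/6x_2^2 - 1/3x_2.
  leading term x_1^2: subtract (-1/9)·f_1 from 1/3x_1^2 + 19/12x_1x_2^2 - 2/3x_1x_2 - 16/3x_1 + 1/6x_2^2 - 1/3x_2 → 19/12x_1x_2^2 + 1/3x_1x_2 - 52/9x_1 + 1/6x_2^2 - 11/9x_2 + 16/9
  leading term x_1x_2^2: subtract (-19/72x_2)·f_2 from 19/12x_1x_2^2 + 1/3x_1x_2 - 52/9x_1 + 1/6x_2^2 - 11/9x_2 + 16/9 → -7/36x_1x_2 - 52/9x_1 - 19/9x_2^3 + 1/6x_2^2 + 65/9x_2 + 16/9
  leading term x_1x_2: subtract (7/216)·f_2 from -7/36x_1x_2 - 52/9x_1 - 19/9x_2^3 + 1/6x_2^2 + 65/9x_2 + 16/9 → -617/108x_1 - 19/9x_2^3 + 23/54x_2^2 + 65/9x_2 + 20/27
  leading term x_1: subtract (-617/560)·h_4 from -617/108x_1 - 19/9x_2^3 + 23/54x_2^2 + 65/9x_2 + 20/27 → 1787/420x_2^3 + 79/105x_2^2 - 4859/210x_2 + 323/35
  leading term x_2^3: subtract (-1787/741)·h_5 from 1787/420x_2^3 + 79/105x_2^2 - 4859/210x_2 + 323/35 → 41689/4446x_2^2 + 17725/4446x_2 - 33701/741
  leading term x_2^2: no divisor's leading term divides it; move 41689/4446x_2^2 to the remainder.
  leading term x_2: no divisor's leading term divides it; move 17725/4446x_2 to the remainder.
  leading term 1: no divisor's leading term divides it; move -33701/741 to the remainder.
  remainder 41689/4446x_2^2 + 17725/4446x_2 - 33701/741 ≠ 0; add h_6 = 41689/4446x_2^2 + 17725/4446x_2 - 33701/741 to the basis.

S(f_2,h_5): lcm = x_1x_2^3. S = 583/247x_1x_2^2 + 4724/741x_1x_2 - 3176/247x_1 + 4/3x_2^4 - 16/3x_2^2.
  leading term x_1x_2^2: subtract (-583/1482x_2)·f_2 from 583/247x_1x_2^2 + 4724/741x_1x_2 - 3176/247x_1 + 4/3x_2^4 - 16/3x_2^2 → 4141/741x_1x_2 - 3176/247x_1 + 4/3x_2^4 - 2332/741x_2^3 - 16/3x_2^2 + 9328/741x_2
  leading term x_1x_2: subtract (-4141/4446)·f_2 from 4141/741x_1x_2 - 3176/247x_1 + 4/3x_2^4 - 2332/741x_2^3 - 16/3x_2^2 + 9328/741x_2 → -32725/2223x_1 + 4/3x_2^4 - 2332/741x_2^3 - 28420/2223x_2^2 + 9328/741x_2 + 66256/2223
  leading term x_1: subtract (-2805/988)·h_4 from -32725/2223x_1 + 4/3x_2^4 - 2332/741x_2^3 - 28420/2223x_2^2 + 9328/741x_2 + 66256/2223 → 4/3x_2^4 + 517/39x_2^3 - 2950/247x_2^2 - 16214/247x_2 + 12764/247
  leading term x_2^4: subtract (-560/741x_2)·h_5 from 4/3x_2^4 + 517/39x_2^3 - 2950/247x_2^2 - 16214/247x_2 + 12764/247 → 2729/171x_2^3 - 7654/2223x_2^2 - 61346/741x_2 + 12764/247
  leading term x_2^3: subtract (-382060/42237)·h_5 from 2729/171x_2^3 - 7654/2223x_2^2 - 61346/741x_2 + 12764/247 → 3662680/126711x_2^2 + 2401630/126711x_2 - 498820/3249
  leading term x_2^2: subtract (7325360/2376273)·h_6 from 3662680/126711x_2^2 + 2401630/126711x_2 - 498820/3249 → 205851170/30891549x_2 - 411702340/30891549
  leading term x_2: no divisor's leading term divides it; move 205851170/30891549x_2 to the remainder.
  leading term 1: no divisor's leading term divides it; move -411702340/30891549 to the remainder.
  remainder 205851170/30891549x_2 - 411702340/30891549 ≠ 0; add h_7 = 205851170/30891549x_2 - 411702340/30891549 to the basis.

The other S-polynomials (S(f_1,h_4), S(f_2,h_4), S(f_3,h_4), S(f_1,h_5), S(f_3,h_5), S(h_4,h_5), S(f_1,h_6), S(f_2,h_6), S(f_3,h_6), S(h_4,h_6), S(h_5,h_6), S(f_1,h_7), S(f_2,h_7), S(f_3,h_7), S(h_4,h_7), S(h_5,h_7), S(h_6,h_7)) all reduce to 0 modulo the current basis, so we have a Gröbner basis.
Inter-reduce: drop elements whose leading term is divisible by another's, tail-reduce, and make monic.
Reduced Gröbner basis: {x_1, x_2 - 2}.

A lex Gröbner basis eliminates variables successively. Here x_2 - 2 depends only on x_2, with roots {2}; lifting each root through the earlier basis elements recovers the full solutions.
  x_2 = 2: the earlier basis element becomes x_1 = 0, giving x_1 = 0 — point (0, 2).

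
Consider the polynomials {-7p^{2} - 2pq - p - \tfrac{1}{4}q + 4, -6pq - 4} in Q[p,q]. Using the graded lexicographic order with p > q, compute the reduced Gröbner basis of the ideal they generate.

Buchberger's algorithm terminates because the ascending chain of leading-term ideals stabilizes.

f_1 = -7p^{2} - 2pq - p - \tfrac{1}{4}q + 4, LT = p^{2}.
f_2 = -6pq - 4, LT = pq.

S(f_1,f_2): lcm = p^{2}q. S = \tfrac{2}{7}pq^{2} + \tfrac{1}{7}pq + \tfrac{1}{28}q^{2} - \tfrac{2}{3}p - \tfrac{4}{7}q.
  reduce S modulo (f_1, f_2):
  remainder \tfrac{1}{28}q^{2} - \tfrac{2}{3}p - \tfrac{16}{21}q - \tfrac{2}{21} ≠ 0; add g_3 = \tfrac{1}{28}q^{2} - \tfrac{2}{3}p - \tfrac{16}{21}q - \tfrac{2}{21} to the basis.

The other S-polynomials (S(f_1,g_3), S(f_2,g_3)) all reduce to 0 modulo the current basis, so we have a Gröbner basis.

G = {p^{2} + \tfrac{1}{7}p + \tfrac{1}{28}q - \tfrac{16}{21}, pq + \tfrac{2}{3}, q^{2} - \tfrac{56}{3}p - \tfrac{64}{3}q - \tfrac{8}{3}}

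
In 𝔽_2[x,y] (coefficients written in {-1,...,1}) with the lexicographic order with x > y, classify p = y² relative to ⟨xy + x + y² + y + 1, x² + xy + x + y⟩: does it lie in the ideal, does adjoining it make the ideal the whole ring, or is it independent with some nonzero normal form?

First compute the reduced Gröbner basis of I by Buchberger's algorithm.
f_1 = xy + x + y² + y + 1, LT = xy.
f_2 = x² + xy + x + y, LT = x².

S(f_1,f_2): lcm = x²y. S = x² + x + y².
  leading term x²: subtract (1)·f_2 from x² + x + y² → xy + y² + y
  leading term xy: subtract (1)·f_1 from xy + y² + y → x + 1
  leading term x: no divisor's leading term divides it; move x to the remainder.
  leading term 1: no divisor's leading term divides it; move 1 to the remainder.
  remainder x + 1 ≠ 0; add h_3 = x + 1 to the basis.

S(f_1,h_3): lcm = xy. S = x + y² + 1.
  leading term x: subtract (1)·h_3 from x + y² + 1 → y²
  leading term y²: no divisor's leading term divides it; move y² to the remainder.
  remainder y² ≠ 0; add h_4 = y² to the basis.

The other S-polynomials (S(f_2,h_3), S(f_1,h_4), S(f_2,h_4), S(h_3,h_4)) all reduce to 0 modulo the current basis, so we have a Gröbner basis.
Inter-reduce: drop elements whose leading term is divisible by another's, tail-reduce, and make monic.
Reduced Gröbner basis: {x + 1, y²}.
Label its elements g_1 = x + 1, g_2 = y².

Reduce p = y² modulo G:
  leading term y²: subtract (1)·g_2 from y² → 0
  normal form = 0.
Since the normal form is 0, p ∈ I.

The remainder on division by a Gröbner basis is unique — it is the normal form.

y² lies in I (it reduces to 0).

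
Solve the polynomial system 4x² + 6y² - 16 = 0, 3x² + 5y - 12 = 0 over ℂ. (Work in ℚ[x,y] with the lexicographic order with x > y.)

Compute a lex Gröbner basis by Buchberger's algorithm.
f_1 = 4x² + 6y² - 16, LT = x².
f_2 = 3x² + 5y - 12, LT = x².

S(f_1,f_2): lcm = x². S = 3/2y² - 5/3y.
  leading term y²: no divisor's leading term divides it; move 3/2y² to the remainder.
  leading term y: no divisor's leading term divides it; move -5/3y to the remainder.
  remainder 3/2y² - 5/3y ≠ 0; add h_3 = 3/2y² - 5/3y to the basis.

The other S-polynomials (S(f_1,h_3), S(f_2,h_3)) all reduce to 0 modulo the current basis, so we have a Gröbner basis.
Inter-reduce: drop elements whose leading term is divisible by another's, tail-reduce, and make monic.
Reduced Gröbner basis: {x² + 5/3y - 4, y² - 10/9y}.

The lex basis is triangular: the last element involves only y. Solving y² - 10/9y = 0 gives y ∈ {0, 10/9}; substituting each value into the earlier elements determines the remaining variables.
  y = 0: the earlier basis element becomes x² - 4 = 0, giving x = -2, 2 — points (-2, 0), (2, 0).
  y = 10/9: the earlier basis element becomes x² - 58/27 = 0, giving x = -sqrt(174)/9, sqrt(174)/9 — points (-sqrt(174)/9, 10/9), (sqrt(174)/9, 10/9).
Each listed point satisfies every original equation (direct substitution).

{(-2, 0), (2, 0), (-sqrt(174)/9, 10/9), (sqrt(174)/9, 10/9)}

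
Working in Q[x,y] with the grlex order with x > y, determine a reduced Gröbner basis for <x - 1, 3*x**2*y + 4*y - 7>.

Buchberger's algorithm terminates because the ascending chain of leading-term ideals stabilizes.

f_1 = x - 1, LT = x.
f_2 = 3*x**2*y + 4*y - 7, LT = x**2*y.

S(f_1,f_2): lcm = x**2*y. S = -x*y - 4/3*y + 7/3.
  leading term x*y: subtract (-y)·f_1 from -x*y - 4/3*y + 7/3 → -7/3*y + 7/3
  leading term y: no divisor's leading term divides it; move -7/3*y to the remainder.
  leading term 1: no divisor's leading term divides it; move 7/3 to the remainder.
  remainder -7/3*y + 7/3 ≠ 0; add g_3 = -7/3*y + 7/3 to the basis.

The other S-polynomials (S(f_1,g_3), S(f_2,g_3)) all reduce to 0 modulo the current basis, so we have a Gröbner basis.
Inter-reduce: drop elements whose leading term is divisible by another's, tail-reduce, and make monic.

G = {x - 1, y - 1}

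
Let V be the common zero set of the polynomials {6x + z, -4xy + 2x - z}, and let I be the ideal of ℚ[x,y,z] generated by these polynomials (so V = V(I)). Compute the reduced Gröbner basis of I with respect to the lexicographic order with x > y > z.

f_1 = 6x + z, LT = x.
f_2 = -4xy + 2x - z, LT = xy.

S(f_1,f_2): lcm = xy. S = ½x + ⅙yz - ¼z.
  reduce S modulo (f_1, f_2):
  remainder ⅙yz - ⅓z ≠ 0; add g_3 = ⅙yz - ⅓z to the basis.

The other S-polynomials (S(f_1,g_3), S(f_2,g_3)) all reduce to 0 modulo the current basis, so we have a Gröbner basis.
Inter-reduce: drop elements whose leading term is divisible by another's, tail-reduce, and make monic.

G = {x + ⅙z, yz - 2z}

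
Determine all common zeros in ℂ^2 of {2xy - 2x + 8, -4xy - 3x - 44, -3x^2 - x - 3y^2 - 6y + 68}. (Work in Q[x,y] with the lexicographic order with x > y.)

{(-4, 2)}

Compute a lex Gröbner basis by Buchberger's algorithm.
f_1 = 2xy - 2x + 8, LT = xy.
f_2 = -4xy - 3x - 44, LT = xy.
f_3 = -3x^2 - x - 3y^2 - 6y + 68, LT = x^2.

S(f_1,f_2): lcm = xy. S = -7/4x - 7.
  leading term x: no divisor's leading term divides it; move -7/4x to the remainder.
  leading term 1: no divisor's leading term divides it; move -7 to the remainder.
  remainder -7/4x - 7 ≠ 0; add h_4 = -7/4x - 7 to the basis.

S(f_1,f_3): lcm = x^2y. S = -x^2 - 1/3xy + 4x - y^3 - 2y^2 + 68/3y.
  leading term x^2: subtract (1/3)·f_3 from -x^2 - 1/3xy + 4x - y^3 - 2y^2 + 68/3y → -1/3xy + 13/3x - y^3 - y^2 + 74/3y - 68/3
  leading term xy: subtract (-1/6)·f_1 from -1/3xy + 13/3x - y^3 - y^2 + 74/3y - 68/3 → 4x - y^3 - y^2 + 74/3y - 64/3
  leading term x: subtract (-16/7)·h_4 from 4x - y^3 - y^2 + 74/3y - 64/3 → -y^3 - y^2 + 74/3y - 112/3
  leading term y^3: no divisor's leading term divides it; move -y^3 to the remainder.
  leading term y^2: no divisor's leading term divides it; move -y^2 to the remainder.
  leading term y: no divisor's leading term divides it; move 74/3y to the remainder.
  leading term 1: no divisor's leading term divides it; move -112/3 to the remainder.
  remainder -y^3 - y^2 + 74/3y - 112/3 ≠ 0; add h_5 = -y^3 - y^2 + 74/3y - 112/3 to the basis.

S(f_2,f_3): lcm = x^2y. S = 3/4x^2 - 1/3xy + 11x - y^3 - 2y^2 + 68/3y.
  leading term x^2: subtract (-1/4)·f_3 from 3/4x^2 - 1/3xy + 11x - y^3 - 2y^2 + 68/3y → -1/3xy + 43/4x - y^3 - 11/4y^2 + 127/6y + 17
  leading term xy: subtract (-1/6)·f_1 from -1/3xy + 43/4x - y^3 - 11/4y^2 + 127/6y + 17 → 125/12x - y^3 - 11/4y^2 + 127/6y + 55/3
  leading term x: subtract (-125/21)·h_4 from 125/12x - y^3 - 11/4y^2 + 127/6y + 55/3 → -y^3 - 11/4y^2 + 127/6y - 70/3
  leading term y^3: subtract (1)·h_5 from -y^3 - 11/4y^2 + 127/6y - 70/3 → -7/4y^2 - 7/2y + 14
  leading term y^2: no divisor's leading term divides it; move -7/4y^2 to the remainder.
  leading term y: no divisor's leading term divides it; move -7/2y to the remainder.
  leading term 1: no divisor's leading term divides it; move 14 to the remainder.
  remainder -7/4y^2 - 7/2y + 14 ≠ 0; add h_6 = -7/4y^2 - 7/2y + 14 to the basis.

S(f_1,h_4): lcm = xy. S = -x - 4y + 4.
  leading term x: subtract (4/7)·h_4 from -x - 4y + 4 → -4y + 8
  leading term y: no divisor's leading term divides it; move -4y to the remainder.
  leading term 1: no divisor's leading term divides it; move 8 to the remainder.
  remainder -4y + 8 ≠ 0; add h_7 = -4y + 8 to the basis.

The other S-polynomials (S(f_2,h_4), S(f_3,h_4), S(f_1,h_5), S(f_2,h_5), S(f_3,h_5), S(h_4,h_5), S(f_1,h_6), S(f_2,h_6), S(f_3,h_6), S(h_4,h_6), S(h_5,h_6), S(f_1,h_7), S(f_2,h_7), S(f_3,h_7), S(h_4,h_7), S(h_5,h_7), S(h_6,h_7)) all reduce to 0 modulo the current basis, so we have a Gröbner basis.
Inter-reduce: drop elements whose leading term is divisible by another's, tail-reduce, and make monic.
Reduced Gröbner basis: {x + 4, y - 2}.

From the last basis element, y - 2 = 0, so y takes values in {2}. Each choice, substituted upward through the basis, yields the corresponding point(s) of the solution set.
  y = 2: the earlier basis element becomes x + 4 = 0, giving x = -4 — point (-4, 2).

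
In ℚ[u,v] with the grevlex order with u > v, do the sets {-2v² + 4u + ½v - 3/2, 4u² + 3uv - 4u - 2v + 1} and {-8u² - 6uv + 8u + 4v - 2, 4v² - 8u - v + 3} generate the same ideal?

Yes, the ideals are equal.

Since reduced Gröbner bases are canonical representatives of ideals under a given ordering, it suffices to compute and compare them.
Buchberger on the first generating set:
f_1 = -2v² + 4u + ½v - 3/2, LT = v².
f_2 = 4u² + 3uv - 4u - 2v + 1, LT = u².

The S-polynomials (S(f_1,f_2)) all reduce to 0 modulo the current basis, so we have a Gröbner basis.
Inter-reduce: drop elements whose leading term is divisible by another's, tail-reduce, and make monic.
Reduced Gröbner basis: {u² + ¾uv - u - ½v + ¼, v² - 2u - ¼v + ¾}.

Buchberger on the second generating set:
h_1 = -8u² - 6uv + 8u + 4v - 2, LT = u².
h_2 = 4v² - 8u - v + 3, LT = v².

The S-polynomials (S(h_1,h_2)) all reduce to 0 modulo the current basis, so we have a Gröbner basis.
Inter-reduce: drop elements whose leading term is divisible by another's, tail-reduce, and make monic.
Reduced Gröbner basis: {u² + ¾uv - u - ½v + ¼, v² - 2u - ¼v + ¾}.

These coincide, so the ideals are equal.
The same test decides containment: I ⊆ J iff every generator of I reduces to 0 modulo a Gröbner basis of J.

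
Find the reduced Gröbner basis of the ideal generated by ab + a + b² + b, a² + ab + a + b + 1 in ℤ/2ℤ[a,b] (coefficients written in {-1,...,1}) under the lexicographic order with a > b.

G = {a², b + 1}

f_1 = ab + a + b² + b, LT = ab.
f_2 = a² + ab + a + b + 1, LT = a².

S(f_1,f_2): lcm = a²b. S = a² + b² + b.
  leading term a²: subtract (1)·f_2 from a² + b² + b → ab + a + b² + 1
  leading term ab: subtract (1)·f_1 from ab + a + b² + 1 → b + 1
  leading term b: no divisor's leading term divides it; move b to the remainder.
  leading term 1: no divisor's leading term divides it; move 1 to the remainder.
  remainder b + 1 ≠ 0; add g_3 = b + 1 to the basis.

The other S-polynomials (S(f_1,g_3), S(f_2,g_3)) all reduce to 0 modulo the current basis, so we have a Gröbner basis.
Inter-reduce: drop elements whose leading term is divisible by another's, tail-reduce, and make monic.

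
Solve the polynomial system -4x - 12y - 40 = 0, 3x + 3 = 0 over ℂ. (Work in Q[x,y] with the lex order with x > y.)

{(-1, -3)}

Compute a lex Gröbner basis by Buchberger's algorithm.
f_1 = -4x - 12y - 40, LT = x.
f_2 = 3x + 3, LT = x.

S(f_1,f_2): lcm = x. S = 3y + 9.
  leading term y: no divisor's leading term divides it; move 3y to the remainder.
  leading term 1: no divisor's leading term divides it; move 9 to the remainder.
  remainder 3y + 9 ≠ 0; add h_3 = 3y + 9 to the basis.

The other S-polynomials (S(f_1,h_3), S(f_2,h_3)) all reduce to 0 modulo the current basis, so we have a Gröbner basis.
Inter-reduce: drop elements whose leading term is divisible by another's, tail-reduce, and make monic.
Reduced Gröbner basis: {x + 1, y + 3}.

Since the basis is lex-ordered, y + 3 is univariate in y. Its roots are {-3}. Back-substituting each root into the other basis elements fixes the other coordinates.
  y = -3: the earlier basis element becomes x + 1 = 0, giving x = -1 — point (-1, -3).
Zero-dimensionality of the ideal guarantees finitely many solutions over ℂ.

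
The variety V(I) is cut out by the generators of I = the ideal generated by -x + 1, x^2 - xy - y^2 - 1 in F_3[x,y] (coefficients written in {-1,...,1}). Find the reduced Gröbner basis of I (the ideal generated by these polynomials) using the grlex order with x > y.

G = {y^2 + y, x - 1}

f_1 = -x + 1, LT = x.
f_2 = x^2 - xy - y^2 - 1, LT = x^2.

S(f_1,f_2): lcm = x^2. S = xy + y^2 - x + 1.
  leading term xy: subtract (-y)·f_1 from xy + y^2 - x + 1 → y^2 - x + y + 1
  leading term y^2: no divisor's leading term divides it; move y^2 to the remainder.
  leading term x: subtract (1)·f_1 from -x + y + 1 → y
  leading term y: no divisor's leading term divides it; move y to the remainder.
  remainder y^2 + y ≠ 0; add g_3 = y^2 + y to the basis.

S(f_1,g_3): leading monomials are coprime, so the S-polynomial reduces to 0 (Buchberger's first criterion).
S(f_2,g_3): leading monomials are coprime, so the S-polynomial reduces to 0 (Buchberger's first criterion).
Every S-polynomial of the final basis reduces to 0, so we have a Gröbner basis.
Inter-reduce: drop elements whose leading term is divisible by another's, tail-reduce, and make monic.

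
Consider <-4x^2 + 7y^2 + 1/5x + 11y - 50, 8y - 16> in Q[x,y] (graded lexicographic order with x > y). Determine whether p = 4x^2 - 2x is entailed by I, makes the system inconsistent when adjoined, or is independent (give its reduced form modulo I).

First compute the reduced Gröbner basis of I by Buchberger's algorithm.
f_1 = -4x^2 + 7y^2 + 1/5x + 11y - 50, LT = x^2.
f_2 = 8y - 16, LT = y.

S(f_1,f_2): leading monomials are coprime, so the S-polynomial reduces to 0 (Buchberger's first criterion).
Every S-polynomial of the final basis reduces to 0, so we have a Gröbner basis.
Inter-reduce: drop elements whose leading term is divisible by another's, tail-reduce, and make monic.
Reduced Gröbner basis: {x^2 - 1/20x, y - 2}.
Label its elements g_1 = x^2 - 1/20x, g_2 = y - 2.

Reduce p = 4x^2 - 2x modulo G:
  leading term x^2: subtract (4)·g_1 from 4x^2 - 2x → -9/5x
  leading term x: no divisor's leading term divides it; move -9/5x to the remainder.
  normal form = -9/5x.
The normal form is nonzero, so p ∉ I. Since p minus its normal form lies in I, I + (p) = I + (r) where r = -9/5x; decide whether this ideal is the whole ring.
Run Buchberger on G together with r (pairs among the g_i already reduce to 0 since G is a Gröbner basis):
g_1 = x^2 - 1/20x, LT = x^2.
g_2 = y - 2, LT = y.
r = -9/5x, LT = x.

S(g_1,g_2): leading monomials are coprime, so the S-polynomial reduces to 0 (Buchberger's first criterion).
S(g_1,r): lcm = x^2. S = -1/20x.
  leading term x: subtract (1/36)·r from -1/20x → 0
  remainder 0.

S(g_2,r): leading monomials are coprime, so the S-polynomial reduces to 0 (Buchberger's first criterion).
Every S-polynomial of the final basis reduces to 0, so we have a Gröbner basis.
Inter-reduce: drop elements whose leading term is divisible by another's, tail-reduce, and make monic.
Reduced Gröbner basis: {x, y - 2}.
The reduced Gröbner basis of I + (p) is {x, y - 2} ≠ {1}, a proper ideal, so the enlarged system stays consistent: p is independent of I, with normal form -9/5x.

4x^2 - 2x is independent of I; its normal form modulo I is -9/5x.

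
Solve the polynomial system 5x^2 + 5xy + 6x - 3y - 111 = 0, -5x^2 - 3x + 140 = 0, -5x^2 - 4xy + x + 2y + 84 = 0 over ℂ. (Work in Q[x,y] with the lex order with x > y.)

Compute a lex Gröbner basis by Buchberger's algorithm.
f_1 = 5x^2 + 5xy + 6x - 3y - 111, LT = x^2.
f_2 = -5x^2 - 3x + 140, LT = x^2.
f_3 = -5x^2 - 4xy + x + 2y + 84, LT = x^2.

S(f_1,f_2): lcm = x^2. S = xy + 3/5x - 3/5y + 29/5.
  leading term xy: no divisor's leading term divides it; move xy to the remainder.
  leading term x: no divisor's leading term divides it; move 3/5x to the remainder.
  leading term y: no divisor's leading term divides it; move -3/5y to the remainder.
  leading term 1: no divisor's leading term divides it; move 29/5 to the remainder.
  remainder xy + 3/5x - 3/5y + 29/5 ≠ 0; add h_4 = xy + 3/5x - 3/5y + 29/5 to the basis.

S(f_1,f_3): lcm = x^2. S = 1/5xy + 7/5x - 1/5y - 27/5.
  leading term xy: subtract (1/5)·h_4 from 1/5xy + 7/5x - 1/5y - 27/5 → 32/25x - 2/25y - 164/25
  leading term x: no divisor's leading term divides it; move 32/25x to the remainder.
  leading term y: no divisor's leading term divides it; move -2/25y to the remainder.
  leading term 1: no divisor's leading term divides it; move -164/25 to the remainder.
  remainder 32/25x - 2/25y - 164/25 ≠ 0; add h_5 = 32/25x - 2/25y - 164/25 to the basis.

S(f_1,h_4): lcm = x^2y. S = -3/5x^2 + xy^2 + 9/5xy - 29/5x - 3/5y^2 - 111/5y.
  leading term x^2: subtract (-3/25)·f_1 from -3/5x^2 + xy^2 + 9/5xy - 29/5x - 3/5y^2 - 111/5y → xy^2 + 12/5xy - 127/25x - 3/5y^2 - 564/25y - 333/25
  leading term xy^2: subtract (y)·h_4 from xy^2 + 12/5xy - 127/25x - 3/5y^2 - 564/25y - 333/25 → 9/5xy - 127/25x - 709/25y - 333/25
  leading term xy: subtract (9/5)·h_4 from 9/5xy - 127/25x - 709/25y - 333/25 → -154/25x - 682/25y - 594/25
  leading term x: subtract (-77/16)·h_5 from -154/25x - 682/25y - 594/25 → -5533/200y - 5533/100
  leading term y: no divisor's leading term divides it; move -5533/200y to the remainder.
  leading term 1: no divisor's leading term divides it; move -5533/100 to the remainder.
  remainder -5533/200y - 5533/100 ≠ 0; add h_6 = -5533/200y - 5533/100 to the basis.

The other S-polynomials (S(f_2,f_3), S(f_2,h_4), S(f_3,h_4), S(f_1,h_5), S(f_2,h_5), S(f_3,h_5), S(h_4,h_5), S(f_1,h_6), S(f_2,h_6), S(f_3,h_6), S(h_4,h_6), S(h_5,h_6)) all reduce to 0 modulo the current basis, so we have a Gröbner basis.
Inter-reduce: drop elements whose leading term is divisible by another's, tail-reduce, and make monic.
Reduced Gröbner basis: {x - 5, y + 2}.

The lex basis is triangular: the last element involves only y. Solving y + 2 = 0 gives y ∈ {-2}; substituting each value into the earlier elements determines the remaining variables.
  y = -2: the earlier basis element becomes x - 5 = 0, giving x = 5 — point (5, -2).
Substituting each solution back into the original system confirms all equations vanish.
Zero-dimensionality of the ideal guarantees finitely many solutions over ℂ.

{(5, -2)}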